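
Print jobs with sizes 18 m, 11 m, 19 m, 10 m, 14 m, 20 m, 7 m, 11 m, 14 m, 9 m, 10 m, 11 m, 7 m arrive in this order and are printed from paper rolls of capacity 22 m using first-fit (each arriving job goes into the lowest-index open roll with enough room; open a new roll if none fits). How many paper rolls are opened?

  18 → roll 1 (new)  [load 18/22]
  11 → roll 2 (new)  [load 11/22]
  19 → roll 3 (new)  [load 19/22]
  10 → roll 2  [load 21/22]
  14 → roll 4 (new)  [load 14/22]
  20 → roll 5 (new)  [load 20/22]
  7 → roll 4  [load 21/22]
  11 → roll 6 (new)  [load 11/22]
  14 → roll 7 (new)  [load 14/22]
  9 → roll 6  [load 20/22]
  10 → roll 8 (new)  [load 10/22]
  11 → roll 8  [load 21/22]
  7 → roll 7  [load 21/22]
8 paper rolls opened.

8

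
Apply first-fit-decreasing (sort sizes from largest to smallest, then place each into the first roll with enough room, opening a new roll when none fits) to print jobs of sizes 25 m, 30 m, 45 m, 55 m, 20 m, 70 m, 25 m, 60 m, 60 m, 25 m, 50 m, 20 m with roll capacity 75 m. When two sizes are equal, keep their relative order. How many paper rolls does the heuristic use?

7

Sorted descending: 70, 60, 60, 55, 50, 45, 30, 25, 25, 25, 20, 20.
  70 → roll 1 (new)  [load 70/75]
  60 → roll 2 (new)  [load 60/75]
  60 → roll 3 (new)  [load 60/75]
  55 → roll 4 (new)  [load 55/75]
  50 → roll 5 (new)  [load 50/75]
  45 → roll 6 (new)  [load 45/75]
  30 → roll 6  [load 75/75]
  25 → roll 5  [load 75/75]
  25 → roll 7 (new)  [load 25/75]
  25 → roll 7  [load 50/75]
  20 → roll 4  [load 75/75]
  20 → roll 7  [load 70/75]
7 paper rolls opened.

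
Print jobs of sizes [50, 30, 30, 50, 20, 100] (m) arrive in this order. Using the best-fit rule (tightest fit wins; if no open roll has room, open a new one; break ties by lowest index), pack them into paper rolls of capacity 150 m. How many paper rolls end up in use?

2

  50 → roll 1 (new)  [load 50/150]
  30 → roll 1  [load 80/150]
  30 → roll 1  [load 110/150]
  50 → roll 2 (new)  [load 50/150]
  20 → roll 1  [load 130/150]
  100 → roll 2  [load 150/150]
2 paper rolls opened.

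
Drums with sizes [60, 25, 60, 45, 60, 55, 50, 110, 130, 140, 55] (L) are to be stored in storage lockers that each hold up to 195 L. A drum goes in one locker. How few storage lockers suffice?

Total = 140 + 130 + 110 + 60 + 60 + 60 + 55 + 55 + 50 + 45 + 25 = 790 L.
Lower bound: ⌈790/195⌉ = 5 storage lockers.
A packing using 5 storage lockers:
  locker 1: 140 + 55 = 195
  locker 2: 130 + 60 = 190
  locker 3: 110 + 60 + 25 = 195
  locker 4: 60 + 55 + 50 = 165
  locker 5: 45 = 45
This matches the lower bound, so 5 is optimal.

5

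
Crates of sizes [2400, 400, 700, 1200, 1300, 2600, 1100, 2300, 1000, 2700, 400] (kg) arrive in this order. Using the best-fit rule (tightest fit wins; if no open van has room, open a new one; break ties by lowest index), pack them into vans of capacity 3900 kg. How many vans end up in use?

  2400 → van 1 (new)  [load 2400/3900]
  400 → van 1  [load 2800/3900]
  700 → van 1  [load 3500/3900]
  1200 → van 2 (new)  [load 1200/3900]
  1300 → van 2  [load 2500/3900]
  2600 → van 3 (new)  [load 2600/3900]
  1100 → van 3  [load 3700/3900]
  2300 → van 4 (new)  [load 2300/3900]
  1000 → van 2  [load 3500/3900]
  2700 → van 5 (new)  [load 2700/3900]
  400 → van 1  [load 3900/3900]
5 vans opened.

5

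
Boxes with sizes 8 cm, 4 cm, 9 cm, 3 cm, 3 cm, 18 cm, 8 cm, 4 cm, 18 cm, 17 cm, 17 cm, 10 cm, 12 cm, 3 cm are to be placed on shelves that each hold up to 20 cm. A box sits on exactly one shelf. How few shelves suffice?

Total = 18 + 18 + 17 + 17 + 12 + 10 + 9 + 8 + 8 + 4 + 4 + 3 + 3 + 3 = 134 cm.
Lower bound: ⌈134/20⌉ = 7 shelves.
A packing using 7 shelves:
  shelf 1: 18 = 18
  shelf 2: 18 = 18
  shelf 3: 17 + 3 = 20
  shelf 4: 17 + 3 = 20
  shelf 5: 12 + 8 = 20
  shelf 6: 10 + 9 = 19
  shelf 7: 8 + 4 + 4 + 3 = 19
This matches the lower bound, so 7 is optimal.

7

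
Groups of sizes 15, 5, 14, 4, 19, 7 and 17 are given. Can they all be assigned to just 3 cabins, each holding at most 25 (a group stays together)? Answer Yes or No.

No

Total = 81; ⌈81/25⌉ = 4.
At least 4 cabins are required, but only 3 are allowed.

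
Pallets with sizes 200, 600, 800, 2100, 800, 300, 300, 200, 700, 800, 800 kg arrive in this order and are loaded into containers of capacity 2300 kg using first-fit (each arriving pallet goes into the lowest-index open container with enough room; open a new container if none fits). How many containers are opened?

  200 → container 1 (new)  [load 200/2300]
  600 → container 1  [load 800/2300]
  800 → container 1  [load 1600/2300]
  2100 → container 2 (new)  [load 2100/2300]
  800 → container 3 (new)  [load 800/2300]
  300 → container 1  [load 1900/2300]
  300 → container 1  [load 2200/2300]
  200 → container 2  [load 2300/2300]
  700 → container 3  [load 1500/2300]
  800 → container 3  [load 2300/2300]
  800 → container 4 (new)  [load 800/2300]
4 containers opened.

4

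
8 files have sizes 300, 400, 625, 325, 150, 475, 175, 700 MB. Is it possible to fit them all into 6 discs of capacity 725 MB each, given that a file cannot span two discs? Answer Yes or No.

A valid assignment using 5 discs:
  disc 1: 700 = 700
  disc 2: 625 = 625
  disc 3: 475 + 175 = 650
  disc 4: 400 + 325 = 725
  disc 5: 300 + 150 = 450
That uses only 5 ≤ 6, so 6 discs are enough.

Yes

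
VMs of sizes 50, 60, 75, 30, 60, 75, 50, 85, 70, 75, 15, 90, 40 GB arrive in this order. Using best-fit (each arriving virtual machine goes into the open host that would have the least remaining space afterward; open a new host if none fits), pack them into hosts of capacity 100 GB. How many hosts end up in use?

9

  50 → host 1 (new)  [load 50/100]
  60 → host 2 (new)  [load 60/100]
  75 → host 3 (new)  [load 75/100]
  30 → host 2  [load 90/100]
  60 → host 4 (new)  [load 60/100]
  75 → host 5 (new)  [load 75/100]
  50 → host 1  [load 100/100]
  85 → host 6 (new)  [load 85/100]
  70 → host 7 (new)  [load 70/100]
  75 → host 8 (new)  [load 75/100]
  15 → host 6  [load 100/100]
  90 → host 9 (new)  [load 90/100]
  40 → host 4  [load 100/100]
9 hosts opened.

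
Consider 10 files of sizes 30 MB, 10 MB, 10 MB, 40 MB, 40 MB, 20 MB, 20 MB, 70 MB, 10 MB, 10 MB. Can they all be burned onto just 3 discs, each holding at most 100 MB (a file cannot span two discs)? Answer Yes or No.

A valid assignment using 3 discs:
  disc 1: 70 + 30 = 100
  disc 2: 40 + 40 + 20 = 100
  disc 3: 20 + 10 + 10 + 10 + 10 = 60
Every load is within 100 MB, so 3 discs suffice.

Yes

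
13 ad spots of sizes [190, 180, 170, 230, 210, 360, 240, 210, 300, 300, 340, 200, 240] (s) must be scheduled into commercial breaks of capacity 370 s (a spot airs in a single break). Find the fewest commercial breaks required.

11

Total = 360 + 340 + 300 + 300 + 240 + 240 + 230 + 210 + 210 + 200 + 190 + 180 + 170 = 3170 s.
Lower bound: ⌈3170/370⌉ = 9 commercial breaks.
Also, 11 ad spots each exceed 185 s, and no two of those can share a break, so at least 11 commercial breaks are needed.
A packing using 11 commercial breaks:
  break 1: 360 = 360
  break 2: 340 = 340
  break 3: 300 = 300
  break 4: 300 = 300
  break 5: 240 = 240
  break 6: 240 = 240
  break 7: 230 = 230
  break 8: 210 = 210
  break 9: 210 = 210
  break 10: 200 + 170 = 370
  break 11: 190 + 180 = 370
This matches the lower bound, so 11 is optimal.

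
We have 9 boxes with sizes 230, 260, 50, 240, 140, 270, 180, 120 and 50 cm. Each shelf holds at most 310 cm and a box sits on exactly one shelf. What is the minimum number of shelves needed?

6

Total = 270 + 260 + 240 + 230 + 180 + 140 + 120 + 50 + 50 = 1540 cm.
Lower bound: ⌈1540/310⌉ = 5 shelves.
A packing using 6 shelves:
  shelf 1: 270 = 270
  shelf 2: 260 + 50 = 310
  shelf 3: 240 + 50 = 290
  shelf 4: 230 = 230
  shelf 5: 180 + 120 = 300
  shelf 6: 140 = 140
No arrangement into 5 shelves stays within capacity, so 6 is optimal.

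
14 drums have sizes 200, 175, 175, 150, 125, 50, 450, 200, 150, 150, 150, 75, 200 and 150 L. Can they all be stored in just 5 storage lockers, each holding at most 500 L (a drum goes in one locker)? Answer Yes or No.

A valid assignment using 5 storage lockers:
  locker 1: 450 + 50 = 500
  locker 2: 200 + 200 + 75 = 475
  locker 3: 200 + 175 + 125 = 500
  locker 4: 175 + 150 + 150 = 475
  locker 5: 150 + 150 + 150 = 450
Every load is within 500 L, so 5 storage lockers suffice.

Yes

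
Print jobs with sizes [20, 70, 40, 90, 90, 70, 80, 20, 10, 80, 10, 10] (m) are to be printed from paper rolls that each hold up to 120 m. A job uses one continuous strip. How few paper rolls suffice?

Total = 90 + 90 + 80 + 80 + 70 + 70 + 40 + 20 + 20 + 10 + 10 + 10 = 590 m.
Lower bound: ⌈590/120⌉ = 5 paper rolls.
Also, 6 print jobs each exceed 60 m, and no two of those can share a roll, so at least 6 paper rolls are needed.
A packing using 6 paper rolls:
  roll 1: 90 + 20 + 10 = 120
  roll 2: 90 + 20 + 10 = 120
  roll 3: 80 + 40 = 120
  roll 4: 80 + 10 = 90
  roll 5: 70 = 70
  roll 6: 70 = 70
This matches the lower bound, so 6 is optimal.

6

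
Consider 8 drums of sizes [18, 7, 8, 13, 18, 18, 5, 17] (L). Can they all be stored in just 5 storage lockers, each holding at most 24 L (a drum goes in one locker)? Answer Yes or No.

Yes

A valid assignment using 5 storage lockers:
  locker 1: 18 + 5 = 23
  locker 2: 18 = 18
  locker 3: 18 = 18
  locker 4: 17 + 7 = 24
  locker 5: 13 + 8 = 21
Every load is within 24 L, so 5 storage lockers suffice.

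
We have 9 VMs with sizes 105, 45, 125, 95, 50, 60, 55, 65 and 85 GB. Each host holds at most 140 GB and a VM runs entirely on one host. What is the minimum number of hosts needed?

6

Total = 125 + 105 + 95 + 85 + 65 + 60 + 55 + 50 + 45 = 685 GB.
Lower bound: ⌈685/140⌉ = 5 hosts.
A packing using 6 hosts:
  host 1: 125 = 125
  host 2: 105 = 105
  host 3: 95 + 45 = 140
  host 4: 85 + 55 = 140
  host 5: 65 + 60 = 125
  host 6: 50 = 50
No arrangement into 5 hosts stays within capacity, so 6 is optimal.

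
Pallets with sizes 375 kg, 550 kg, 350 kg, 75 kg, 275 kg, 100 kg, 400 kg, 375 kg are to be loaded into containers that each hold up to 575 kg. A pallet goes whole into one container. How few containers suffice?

6

Total = 550 + 400 + 375 + 375 + 350 + 275 + 100 + 75 = 2500 kg.
Lower bound: ⌈2500/575⌉ = 5 containers.
A packing using 6 containers:
  container 1: 550 = 550
  container 2: 400 + 100 + 75 = 575
  container 3: 375 = 375
  container 4: 375 = 375
  container 5: 350 = 350
  container 6: 275 = 275
No arrangement into 5 containers stays within capacity, so 6 is optimal.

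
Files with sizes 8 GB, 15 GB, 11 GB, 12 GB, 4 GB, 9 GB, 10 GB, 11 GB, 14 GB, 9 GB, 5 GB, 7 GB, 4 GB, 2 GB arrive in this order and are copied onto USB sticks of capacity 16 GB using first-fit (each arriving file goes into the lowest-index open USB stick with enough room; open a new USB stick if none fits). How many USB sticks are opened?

9

  8 → USB stick 1 (new)  [load 8/16]
  15 → USB stick 2 (new)  [load 15/16]
  11 → USB stick 3 (new)  [load 11/16]
  12 → USB stick 4 (new)  [load 12/16]
  4 → USB stick 1  [load 12/16]
  9 → USB stick 5 (new)  [load 9/16]
  10 → USB stick 6 (new)  [load 10/16]
  11 → USB stick 7 (new)  [load 11/16]
  14 → USB stick 8 (new)  [load 14/16]
  9 → USB stick 9 (new)  [load 9/16]
  5 → USB stick 3  [load 16/16]
  7 → USB stick 5  [load 16/16]
  4 → USB stick 1  [load 16/16]
  2 → USB stick 4  [load 14/16]
9 USB sticks opened.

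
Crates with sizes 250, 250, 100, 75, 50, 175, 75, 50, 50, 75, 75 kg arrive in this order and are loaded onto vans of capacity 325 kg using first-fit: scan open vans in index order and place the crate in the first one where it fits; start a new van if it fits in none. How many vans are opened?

4

  250 → van 1 (new)  [load 250/325]
  250 → van 2 (new)  [load 250/325]
  100 → van 3 (new)  [load 100/325]
  75 → van 1  [load 325/325]
  50 → van 2  [load 300/325]
  175 → van 3  [load 275/325]
  75 → van 4 (new)  [load 75/325]
  50 → van 3  [load 325/325]
  50 → van 4  [load 125/325]
  75 → van 4  [load 200/325]
  75 → van 4  [load 275/325]
4 vans opened.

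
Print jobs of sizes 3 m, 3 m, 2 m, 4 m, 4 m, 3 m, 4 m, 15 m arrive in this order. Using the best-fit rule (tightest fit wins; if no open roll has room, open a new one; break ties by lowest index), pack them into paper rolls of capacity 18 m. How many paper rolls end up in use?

3

  3 → roll 1 (new)  [load 3/18]
  3 → roll 1  [load 6/18]
  2 → roll 1  [load 8/18]
  4 → roll 1  [load 12/18]
  4 → roll 1  [load 16/18]
  3 → roll 2 (new)  [load 3/18]
  4 → roll 2  [load 7/18]
  15 → roll 3 (new)  [load 15/18]
3 paper rolls opened.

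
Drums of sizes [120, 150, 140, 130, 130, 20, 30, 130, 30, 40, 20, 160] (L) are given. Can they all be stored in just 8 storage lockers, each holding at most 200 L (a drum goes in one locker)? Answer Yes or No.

Yes

A valid assignment using 7 storage lockers:
  locker 1: 160 + 40 = 200
  locker 2: 150 + 30 + 20 = 200
  locker 3: 140 + 30 + 20 = 190
  locker 4: 130 = 130
  locker 5: 130 = 130
  locker 6: 130 = 130
  locker 7: 120 = 120
That uses only 7 ≤ 8, so 8 storage lockers are enough.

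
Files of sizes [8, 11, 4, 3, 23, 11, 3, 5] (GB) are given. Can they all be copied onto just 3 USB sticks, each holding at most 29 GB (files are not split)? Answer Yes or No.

Yes

A valid assignment using 3 USB sticks:
  USB stick 1: 23 + 5 = 28
  USB stick 2: 11 + 11 + 4 + 3 = 29
  USB stick 3: 8 + 3 = 11
Every load is within 29 GB, so 3 USB sticks suffice.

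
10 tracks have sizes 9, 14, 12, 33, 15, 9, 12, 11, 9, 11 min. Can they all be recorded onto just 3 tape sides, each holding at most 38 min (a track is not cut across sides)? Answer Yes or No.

Total = 135 min; ⌈135/38⌉ = 4.
At least 4 tape sides are required, but only 3 are allowed.

No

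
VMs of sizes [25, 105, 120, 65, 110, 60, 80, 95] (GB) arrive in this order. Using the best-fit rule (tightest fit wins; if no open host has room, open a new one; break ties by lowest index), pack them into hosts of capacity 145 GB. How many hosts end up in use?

6

  25 → host 1 (new)  [load 25/145]
  105 → host 1  [load 130/145]
  120 → host 2 (new)  [load 120/145]
  65 → host 3 (new)  [load 65/145]
  110 → host 4 (new)  [load 110/145]
  60 → host 3  [load 125/145]
  80 → host 5 (new)  [load 80/145]
  95 → host 6 (new)  [load 95/145]
6 hosts opened.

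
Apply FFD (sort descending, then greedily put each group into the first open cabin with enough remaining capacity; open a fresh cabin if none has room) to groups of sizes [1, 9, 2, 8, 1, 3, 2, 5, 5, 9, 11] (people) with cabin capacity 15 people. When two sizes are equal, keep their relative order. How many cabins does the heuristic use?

4

Sorted descending: 11, 9, 9, 8, 5, 5, 3, 2, 2, 1, 1.
  11 → cabin 1 (new)  [load 11/15]
  9 → cabin 2 (new)  [load 9/15]
  9 → cabin 3 (new)  [load 9/15]
  8 → cabin 4 (new)  [load 8/15]
  5 → cabin 2  [load 14/15]
  5 → cabin 3  [load 14/15]
  3 → cabin 1  [load 14/15]
  2 → cabin 4  [load 10/15]
  2 → cabin 4  [load 12/15]
  1 → cabin 1  [load 15/15]
  1 → cabin 2  [load 15/15]
4 cabins opened.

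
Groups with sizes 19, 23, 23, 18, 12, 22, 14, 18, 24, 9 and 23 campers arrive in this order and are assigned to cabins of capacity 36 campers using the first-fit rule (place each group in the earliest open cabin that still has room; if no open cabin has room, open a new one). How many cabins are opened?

  19 → cabin 1 (new)  [load 19/36]
  23 → cabin 2 (new)  [load 23/36]
  23 → cabin 3 (new)  [load 23/36]
  18 → cabin 4 (new)  [load 18/36]
  12 → cabin 1  [load 31/36]
  22 → cabin 5 (new)  [load 22/36]
  14 → cabin 4  [load 32/36]
  18 → cabin 6 (new)  [load 18/36]
  24 → cabin 7 (new)  [load 24/36]
  9 → cabin 2  [load 32/36]
  23 → cabin 8 (new)  [load 23/36]
8 cabins opened.

8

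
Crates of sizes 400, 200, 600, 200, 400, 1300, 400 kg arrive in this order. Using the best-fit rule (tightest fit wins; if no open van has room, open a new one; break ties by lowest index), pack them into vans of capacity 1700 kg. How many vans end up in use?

  400 → van 1 (new)  [load 400/1700]
  200 → van 1  [load 600/1700]
  600 → van 1  [load 1200/1700]
  200 → van 1  [load 1400/1700]
  400 → van 2 (new)  [load 400/1700]
  1300 → van 2  [load 1700/1700]
  400 → van 3 (new)  [load 400/1700]
3 vans opened.

3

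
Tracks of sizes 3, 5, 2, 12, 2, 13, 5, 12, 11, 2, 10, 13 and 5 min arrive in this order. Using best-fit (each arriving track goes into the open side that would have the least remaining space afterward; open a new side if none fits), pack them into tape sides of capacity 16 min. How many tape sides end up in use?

  3 → side 1 (new)  [load 3/16]
  5 → side 1  [load 8/16]
  2 → side 1  [load 10/16]
  12 → side 2 (new)  [load 12/16]
  2 → side 2  [load 14/16]
  13 → side 3 (new)  [load 13/16]
  5 → side 1  [load 15/16]
  12 → side 4 (new)  [load 12/16]
  11 → side 5 (new)  [load 11/16]
  2 → side 2  [load 16/16]
  10 → side 6 (new)  [load 10/16]
  13 → side 7 (new)  [load 13/16]
  5 → side 5  [load 16/16]
7 tape sides opened.

7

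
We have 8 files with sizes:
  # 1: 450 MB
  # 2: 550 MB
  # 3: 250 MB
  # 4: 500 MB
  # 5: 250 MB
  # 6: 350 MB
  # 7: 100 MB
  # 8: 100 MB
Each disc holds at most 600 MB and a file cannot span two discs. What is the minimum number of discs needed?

Total = 550 + 500 + 450 + 350 + 250 + 250 + 100 + 100 = 2550 MB.
Lower bound: ⌈2550/600⌉ = 5 discs.
A packing using 5 discs:
  disc 1: 550 = 550
  disc 2: 500 + 100 = 600
  disc 3: 450 + 100 = 550
  disc 4: 350 + 250 = 600
  disc 5: 250 = 250
This matches the lower bound, so 5 is optimal.

5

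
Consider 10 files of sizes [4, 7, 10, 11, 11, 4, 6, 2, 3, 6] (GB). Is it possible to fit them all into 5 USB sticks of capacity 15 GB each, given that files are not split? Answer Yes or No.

A valid assignment using 5 USB sticks:
  USB stick 1: 11 + 4 = 15
  USB stick 2: 11 + 4 = 15
  USB stick 3: 10 + 3 + 2 = 15
  USB stick 4: 7 + 6 = 13
  USB stick 5: 6 = 6
Every load is within 15 GB, so 5 USB sticks suffice.

Yes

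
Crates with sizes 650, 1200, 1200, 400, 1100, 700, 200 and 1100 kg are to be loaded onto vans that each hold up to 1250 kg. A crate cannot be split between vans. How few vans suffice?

6

Total = 1200 + 1200 + 1100 + 1100 + 700 + 650 + 400 + 200 = 6550 kg.
Lower bound: ⌈6550/1250⌉ = 6 vans.
A packing using 6 vans:
  van 1: 1200 = 1200
  van 2: 1200 = 1200
  van 3: 1100 = 1100
  van 4: 1100 = 1100
  van 5: 700 + 400 = 1100
  van 6: 650 + 200 = 850
This matches the lower bound, so 6 is optimal.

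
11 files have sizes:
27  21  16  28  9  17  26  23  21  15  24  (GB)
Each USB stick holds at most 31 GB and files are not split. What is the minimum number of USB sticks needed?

Total = 28 + 27 + 26 + 24 + 23 + 21 + 21 + 17 + 16 + 15 + 9 = 227 GB.
Lower bound: ⌈227/31⌉ = 8 USB sticks.
Also, 9 files each exceed 31/2 GB, and no two of those can share a USB stick, so at least 9 USB sticks are needed.
A packing using 9 USB sticks:
  USB stick 1: 28 = 28
  USB stick 2: 27 = 27
  USB stick 3: 26 = 26
  USB stick 4: 24 = 24
  USB stick 5: 23 = 23
  USB stick 6: 21 + 9 = 30
  USB stick 7: 21 = 21
  USB stick 8: 17 = 17
  USB stick 9: 16 + 15 = 31
This matches the lower bound, so 9 is optimal.

9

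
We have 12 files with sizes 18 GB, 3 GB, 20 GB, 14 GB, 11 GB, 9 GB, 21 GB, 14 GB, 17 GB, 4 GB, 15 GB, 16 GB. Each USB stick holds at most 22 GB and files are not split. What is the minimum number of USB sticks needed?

Total = 21 + 20 + 18 + 17 + 16 + 15 + 14 + 14 + 11 + 9 + 4 + 3 = 162 GB.
Lower bound: ⌈162/22⌉ = 8 USB sticks.
A packing using 9 USB sticks:
  USB stick 1: 21 = 21
  USB stick 2: 20 = 20
  USB stick 3: 18 + 4 = 22
  USB stick 4: 17 + 3 = 20
  USB stick 5: 16 = 16
  USB stick 6: 15 = 15
  USB stick 7: 14 = 14
  USB stick 8: 14 = 14
  USB stick 9: 11 + 9 = 20
No arrangement into 8 USB sticks stays within capacity, so 9 is optimal.

9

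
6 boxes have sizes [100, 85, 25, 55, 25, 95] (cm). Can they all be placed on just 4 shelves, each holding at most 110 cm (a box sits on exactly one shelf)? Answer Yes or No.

Yes

A valid assignment using 4 shelves:
  shelf 1: 100 = 100
  shelf 2: 95 = 95
  shelf 3: 85 + 25 = 110
  shelf 4: 55 + 25 = 80
Every load is within 110 cm, so 4 shelves suffice.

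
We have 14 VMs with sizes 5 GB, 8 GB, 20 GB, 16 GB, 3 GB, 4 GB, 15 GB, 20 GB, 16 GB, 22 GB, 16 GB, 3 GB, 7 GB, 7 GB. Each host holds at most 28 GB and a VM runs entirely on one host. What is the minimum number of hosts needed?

7

Total = 22 + 20 + 20 + 16 + 16 + 16 + 15 + 8 + 7 + 7 + 5 + 4 + 3 + 3 = 162 GB.
Lower bound: ⌈162/28⌉ = 6 hosts.
Also, 7 VMs each exceed 14 GB, and no two of those can share a host, so at least 7 hosts are needed.
A packing using 7 hosts:
  host 1: 22 + 5 = 27
  host 2: 20 + 8 = 28
  host 3: 20 + 7 = 27
  host 4: 16 + 7 + 4 = 27
  host 5: 16 + 3 + 3 = 22
  host 6: 16 = 16
  host 7: 15 = 15
This matches the lower bound, so 7 is optimal.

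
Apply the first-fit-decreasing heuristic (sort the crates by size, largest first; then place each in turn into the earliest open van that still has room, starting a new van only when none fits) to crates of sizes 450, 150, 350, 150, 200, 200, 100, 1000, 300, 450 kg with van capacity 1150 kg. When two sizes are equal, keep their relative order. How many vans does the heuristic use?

Sorted descending: 1000, 450, 450, 350, 300, 200, 200, 150, 150, 100.
  1000 → van 1 (new)  [load 1000/1150]
  450 → van 2 (new)  [load 450/1150]
  450 → van 2  [load 900/1150]
  350 → van 3 (new)  [load 350/1150]
  300 → van 3  [load 650/1150]
  200 → van 2  [load 1100/1150]
  200 → van 3  [load 850/1150]
  150 → van 1  [load 1150/1150]
  150 → van 3  [load 1000/1150]
  100 → van 3  [load 1100/1150]
3 vans opened.

3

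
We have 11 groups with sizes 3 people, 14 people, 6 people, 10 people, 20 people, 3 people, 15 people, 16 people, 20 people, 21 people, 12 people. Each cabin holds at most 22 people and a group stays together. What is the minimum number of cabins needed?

Total = 21 + 20 + 20 + 16 + 15 + 14 + 12 + 10 + 6 + 3 + 3 = 140 people.
Lower bound: ⌈140/22⌉ = 7 cabins.
A packing using 7 cabins:
  cabin 1: 21 = 21
  cabin 2: 20 = 20
  cabin 3: 20 = 20
  cabin 4: 16 + 6 = 22
  cabin 5: 15 + 3 + 3 = 21
  cabin 6: 14 = 14
  cabin 7: 12 + 10 = 22
This matches the lower bound, so 7 is optimal.

7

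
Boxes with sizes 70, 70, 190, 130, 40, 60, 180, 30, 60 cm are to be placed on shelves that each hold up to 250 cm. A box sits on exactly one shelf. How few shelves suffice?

Total = 190 + 180 + 130 + 70 + 70 + 60 + 60 + 40 + 30 = 830 cm.
Lower bound: ⌈830/250⌉ = 4 shelves.
A packing using 4 shelves:
  shelf 1: 190 + 60 = 250
  shelf 2: 180 + 70 = 250
  shelf 3: 130 + 70 + 40 = 240
  shelf 4: 60 + 30 = 90
This matches the lower bound, so 4 is optimal.

4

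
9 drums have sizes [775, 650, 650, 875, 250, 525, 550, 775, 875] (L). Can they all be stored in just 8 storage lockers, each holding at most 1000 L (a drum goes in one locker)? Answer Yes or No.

A valid assignment using 8 storage lockers:
  locker 1: 875 = 875
  locker 2: 875 = 875
  locker 3: 775 = 775
  locker 4: 775 = 775
  locker 5: 650 + 250 = 900
  locker 6: 650 = 650
  locker 7: 550 = 550
  locker 8: 525 = 525
Every load is within 1000 L, so 8 storage lockers suffice.

Yes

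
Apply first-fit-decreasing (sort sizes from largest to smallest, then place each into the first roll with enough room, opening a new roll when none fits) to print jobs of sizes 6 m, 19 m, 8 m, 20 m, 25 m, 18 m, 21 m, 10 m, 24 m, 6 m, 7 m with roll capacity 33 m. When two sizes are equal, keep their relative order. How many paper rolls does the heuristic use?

Sorted descending: 25, 24, 21, 20, 19, 18, 10, 8, 7, 6, 6.
  25 → roll 1 (new)  [load 25/33]
  24 → roll 2 (new)  [load 24/33]
  21 → roll 3 (new)  [load 21/33]
  20 → roll 4 (new)  [load 20/33]
  19 → roll 5 (new)  [load 19/33]
  18 → roll 6 (new)  [load 18/33]
  10 → roll 3  [load 31/33]
  8 → roll 1  [load 33/33]
  7 → roll 2  [load 31/33]
  6 → roll 4  [load 26/33]
  6 → roll 4  [load 32/33]
6 paper rolls opened.

6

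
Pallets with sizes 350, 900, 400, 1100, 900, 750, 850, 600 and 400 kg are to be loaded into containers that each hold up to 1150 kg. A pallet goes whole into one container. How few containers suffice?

Total = 1100 + 900 + 900 + 850 + 750 + 600 + 400 + 400 + 350 = 6250 kg.
Lower bound: ⌈6250/1150⌉ = 6 containers.
A packing using 7 containers:
  container 1: 1100 = 1100
  container 2: 900 = 900
  container 3: 900 = 900
  container 4: 850 = 850
  container 5: 750 + 400 = 1150
  container 6: 600 + 400 = 1000
  container 7: 350 = 350
No arrangement into 6 containers stays within capacity, so 7 is optimal.

7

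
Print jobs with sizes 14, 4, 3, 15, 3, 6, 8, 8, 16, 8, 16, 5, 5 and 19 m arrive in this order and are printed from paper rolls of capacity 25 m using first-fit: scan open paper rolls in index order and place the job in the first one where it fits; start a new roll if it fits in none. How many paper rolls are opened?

6

  14 → roll 1 (new)  [load 14/25]
  4 → roll 1  [load 18/25]
  3 → roll 1  [load 21/25]
  15 → roll 2 (new)  [load 15/25]
  3 → roll 1  [load 24/25]
  6 → roll 2  [load 21/25]
  8 → roll 3 (new)  [load 8/25]
  8 → roll 3  [load 16/25]
  16 → roll 4 (new)  [load 16/25]
  8 → roll 3  [load 24/25]
  16 → roll 5 (new)  [load 16/25]
  5 → roll 4  [load 21/25]
  5 → roll 5  [load 21/25]
  19 → roll 6 (new)  [load 19/25]
6 paper rolls opened.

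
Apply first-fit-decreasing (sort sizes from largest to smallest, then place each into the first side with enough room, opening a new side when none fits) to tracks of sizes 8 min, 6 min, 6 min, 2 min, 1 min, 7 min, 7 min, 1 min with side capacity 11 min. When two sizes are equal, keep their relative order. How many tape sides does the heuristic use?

5

Sorted descending: 8, 7, 7, 6, 6, 2, 1, 1.
  8 → side 1 (new)  [load 8/11]
  7 → side 2 (new)  [load 7/11]
  7 → side 3 (new)  [load 7/11]
  6 → side 4 (new)  [load 6/11]
  6 → side 5 (new)  [load 6/11]
  2 → side 1  [load 10/11]
  1 → side 1  [load 11/11]
  1 → side 2  [load 8/11]
5 tape sides opened.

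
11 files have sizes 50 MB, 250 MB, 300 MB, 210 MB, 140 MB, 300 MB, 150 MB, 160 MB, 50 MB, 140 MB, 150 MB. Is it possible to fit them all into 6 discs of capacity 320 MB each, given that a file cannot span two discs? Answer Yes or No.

No

Total = 1900 MB; ⌈1900/320⌉ = 6.
The bound of 6 does not rule out 6, but exhaustive search shows no assignment into 6 discs of capacity 320 MB exists — the minimum is 7.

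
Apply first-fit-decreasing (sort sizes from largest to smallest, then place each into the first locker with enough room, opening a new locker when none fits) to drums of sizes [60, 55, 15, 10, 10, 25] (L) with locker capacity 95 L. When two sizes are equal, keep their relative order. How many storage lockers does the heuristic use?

2

Sorted descending: 60, 55, 25, 15, 10, 10.
  60 → locker 1 (new)  [load 60/95]
  55 → locker 2 (new)  [load 55/95]
  25 → locker 1  [load 85/95]
  15 → locker 2  [load 70/95]
  10 → locker 1  [load 95/95]
  10 → locker 2  [load 80/95]
2 storage lockers opened.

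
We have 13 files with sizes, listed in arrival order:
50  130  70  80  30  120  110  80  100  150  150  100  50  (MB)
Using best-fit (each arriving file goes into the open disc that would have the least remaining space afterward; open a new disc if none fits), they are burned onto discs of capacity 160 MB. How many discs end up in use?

9

  50 → disc 1 (new)  [load 50/160]
  130 → disc 2 (new)  [load 130/160]
  70 → disc 1  [load 120/160]
  80 → disc 3 (new)  [load 80/160]
  30 → disc 2  [load 160/160]
  120 → disc 4 (new)  [load 120/160]
  110 → disc 5 (new)  [load 110/160]
  80 → disc 3  [load 160/160]
  100 → disc 6 (new)  [load 100/160]
  150 → disc 7 (new)  [load 150/160]
  150 → disc 8 (new)  [load 150/160]
  100 → disc 9 (new)  [load 100/160]
  50 → disc 5  [load 160/160]
9 discs opened.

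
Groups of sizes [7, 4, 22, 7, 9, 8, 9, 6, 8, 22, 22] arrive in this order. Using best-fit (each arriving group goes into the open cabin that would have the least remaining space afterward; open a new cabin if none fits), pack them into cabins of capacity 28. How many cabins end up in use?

5

  7 → cabin 1 (new)  [load 7/28]
  4 → cabin 1  [load 11/28]
  22 → cabin 2 (new)  [load 22/28]
  7 → cabin 1  [load 18/28]
  9 → cabin 1  [load 27/28]
  8 → cabin 3 (new)  [load 8/28]
  9 → cabin 3  [load 17/28]
  6 → cabin 2  [load 28/28]
  8 → cabin 3  [load 25/28]
  22 → cabin 4 (new)  [load 22/28]
  22 → cabin 5 (new)  [load 22/28]
5 cabins opened.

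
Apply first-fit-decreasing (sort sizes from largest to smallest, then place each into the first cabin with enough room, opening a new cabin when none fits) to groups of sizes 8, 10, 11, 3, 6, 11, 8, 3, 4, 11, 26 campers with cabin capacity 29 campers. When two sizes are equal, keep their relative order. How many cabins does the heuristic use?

4

Sorted descending: 26, 11, 11, 11, 10, 8, 8, 6, 4, 3, 3.
  26 → cabin 1 (new)  [load 26/29]
  11 → cabin 2 (new)  [load 11/29]
  11 → cabin 2  [load 22/29]
  11 → cabin 3 (new)  [load 11/29]
  10 → cabin 3  [load 21/29]
  8 → cabin 3  [load 29/29]
  8 → cabin 4 (new)  [load 8/29]
  6 → cabin 2  [load 28/29]
  4 → cabin 4  [load 12/29]
  3 → cabin 1  [load 29/29]
  3 → cabin 4  [load 15/29]
4 cabins opened.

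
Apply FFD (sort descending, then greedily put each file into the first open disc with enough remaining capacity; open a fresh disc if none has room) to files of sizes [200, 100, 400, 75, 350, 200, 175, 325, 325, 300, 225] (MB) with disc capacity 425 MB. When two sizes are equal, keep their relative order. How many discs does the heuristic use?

Sorted descending: 400, 350, 325, 325, 300, 225, 200, 200, 175, 100, 75.
  400 → disc 1 (new)  [load 400/425]
  350 → disc 2 (new)  [load 350/425]
  325 → disc 3 (new)  [load 325/425]
  325 → disc 4 (new)  [load 325/425]
  300 → disc 5 (new)  [load 300/425]
  225 → disc 6 (new)  [load 225/425]
  200 → disc 6  [load 425/425]
  200 → disc 7 (new)  [load 200/425]
  175 → disc 7  [load 375/425]
  100 → disc 3  [load 425/425]
  75 → disc 2  [load 425/425]
7 discs opened.

7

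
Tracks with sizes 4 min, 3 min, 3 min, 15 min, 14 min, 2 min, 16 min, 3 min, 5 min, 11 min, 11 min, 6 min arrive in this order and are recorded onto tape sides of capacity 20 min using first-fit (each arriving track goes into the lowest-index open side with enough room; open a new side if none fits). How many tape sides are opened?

6

  4 → side 1 (new)  [load 4/20]
  3 → side 1  [load 7/20]
  3 → side 1  [load 10/20]
  15 → side 2 (new)  [load 15/20]
  14 → side 3 (new)  [load 14/20]
  2 → side 1  [load 12/20]
  16 → side 4 (new)  [load 16/20]
  3 → side 1  [load 15/20]
  5 → side 1  [load 20/20]
  11 → side 5 (new)  [load 11/20]
  11 → side 6 (new)  [load 11/20]
  6 → side 3  [load 20/20]
6 tape sides opened.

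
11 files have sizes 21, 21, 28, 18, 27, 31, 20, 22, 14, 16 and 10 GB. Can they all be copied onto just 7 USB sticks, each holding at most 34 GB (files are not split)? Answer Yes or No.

Total = 228 GB; ⌈228/34⌉ = 7.
8 files each exceed half the capacity and cannot share a USB stick, forcing at least 8 USB sticks.
At least 8 USB sticks are required, but only 7 are allowed.

No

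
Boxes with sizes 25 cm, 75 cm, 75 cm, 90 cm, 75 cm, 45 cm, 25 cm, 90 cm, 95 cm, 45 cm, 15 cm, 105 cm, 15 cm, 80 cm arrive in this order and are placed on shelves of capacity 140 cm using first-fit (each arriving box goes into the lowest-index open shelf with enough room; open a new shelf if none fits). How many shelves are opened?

8

  25 → shelf 1 (new)  [load 25/140]
  75 → shelf 1  [load 100/140]
  75 → shelf 2 (new)  [load 75/140]
  90 → shelf 3 (new)  [load 90/140]
  75 → shelf 4 (new)  [load 75/140]
  45 → shelf 2  [load 120/140]
  25 → shelf 1  [load 125/140]
  90 → shelf 5 (new)  [load 90/140]
  95 → shelf 6 (new)  [load 95/140]
  45 → shelf 3  [load 135/140]
  15 → shelf 1  [load 140/140]
  105 → shelf 7 (new)  [load 105/140]
  15 → shelf 2  [load 135/140]
  80 → shelf 8 (new)  [load 80/140]
8 shelves opened.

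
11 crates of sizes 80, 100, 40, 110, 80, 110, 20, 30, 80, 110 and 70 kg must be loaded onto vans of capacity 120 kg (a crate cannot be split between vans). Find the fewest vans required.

8

Total = 110 + 110 + 110 + 100 + 80 + 80 + 80 + 70 + 40 + 30 + 20 = 830 kg.
Lower bound: ⌈830/120⌉ = 7 vans.
Also, 8 crates each exceed 60 kg, and no two of those can share a van, so at least 8 vans are needed.
A packing using 8 vans:
  van 1: 110 = 110
  van 2: 110 = 110
  van 3: 110 = 110
  van 4: 100 + 20 = 120
  van 5: 80 + 40 = 120
  van 6: 80 + 30 = 110
  van 7: 80 = 80
  van 8: 70 = 70
This matches the lower bound, so 8 is optimal.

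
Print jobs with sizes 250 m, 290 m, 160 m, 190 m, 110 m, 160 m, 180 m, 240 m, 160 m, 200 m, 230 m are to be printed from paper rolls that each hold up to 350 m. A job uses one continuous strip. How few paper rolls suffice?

8

Total = 290 + 250 + 240 + 230 + 200 + 190 + 180 + 160 + 160 + 160 + 110 = 2170 m.
Lower bound: ⌈2170/350⌉ = 7 paper rolls.
A packing using 8 paper rolls:
  roll 1: 290 = 290
  roll 2: 250 = 250
  roll 3: 240 + 110 = 350
  roll 4: 230 = 230
  roll 5: 200 = 200
  roll 6: 190 + 160 = 350
  roll 7: 180 + 160 = 340
  roll 8: 160 = 160
No arrangement into 7 paper rolls stays within capacity, so 8 is optimal.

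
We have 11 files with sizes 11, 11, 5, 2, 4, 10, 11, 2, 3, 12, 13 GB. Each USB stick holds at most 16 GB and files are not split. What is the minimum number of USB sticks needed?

Total = 13 + 12 + 11 + 11 + 11 + 10 + 5 + 4 + 3 + 2 + 2 = 84 GB.
Lower bound: ⌈84/16⌉ = 6 USB sticks.
A packing using 6 USB sticks:
  USB stick 1: 13 + 3 = 16
  USB stick 2: 12 + 4 = 16
  USB stick 3: 11 + 5 = 16
  USB stick 4: 11 + 2 + 2 = 15
  USB stick 5: 11 = 11
  USB stick 6: 10 = 10
This matches the lower bound, so 6 is optimal.

6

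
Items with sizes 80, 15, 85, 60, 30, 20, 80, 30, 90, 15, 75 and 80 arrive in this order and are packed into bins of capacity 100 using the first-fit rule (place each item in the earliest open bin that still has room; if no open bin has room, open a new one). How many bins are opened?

  80 → bin 1 (new)  [load 80/100]
  15 → bin 1  [load 95/100]
  85 → bin 2 (new)  [load 85/100]
  60 → bin 3 (new)  [load 60/100]
  30 → bin 3  [load 90/100]
  20 → bin 4 (new)  [load 20/100]
  80 → bin 4  [load 100/100]
  30 → bin 5 (new)  [load 30/100]
  90 → bin 6 (new)  [load 90/100]
  15 → bin 2  [load 100/100]
  75 → bin 7 (new)  [load 75/100]
  80 → bin 8 (new)  [load 80/100]
8 bins opened.

8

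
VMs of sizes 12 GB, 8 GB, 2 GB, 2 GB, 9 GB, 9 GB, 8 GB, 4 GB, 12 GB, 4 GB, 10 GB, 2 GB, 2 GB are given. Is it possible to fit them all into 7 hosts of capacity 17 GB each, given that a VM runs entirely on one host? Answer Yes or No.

A valid assignment using 6 hosts:
  host 1: 12 + 4 = 16
  host 2: 12 + 4 = 16
  host 3: 10 + 2 + 2 + 2 = 16
  host 4: 9 + 8 = 17
  host 5: 9 + 8 = 17
  host 6: 2 = 2
That uses only 6 ≤ 7, so 7 hosts are enough.

Yes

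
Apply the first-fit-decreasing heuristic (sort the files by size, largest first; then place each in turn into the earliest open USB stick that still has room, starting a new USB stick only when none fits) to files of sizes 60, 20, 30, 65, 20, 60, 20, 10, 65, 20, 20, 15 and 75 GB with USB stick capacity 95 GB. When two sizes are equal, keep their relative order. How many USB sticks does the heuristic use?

6

Sorted descending: 75, 65, 65, 60, 60, 30, 20, 20, 20, 20, 20, 15, 10.
  75 → USB stick 1 (new)  [load 75/95]
  65 → USB stick 2 (new)  [load 65/95]
  65 → USB stick 3 (new)  [load 65/95]
  60 → USB stick 4 (new)  [load 60/95]
  60 → USB stick 5 (new)  [load 60/95]
  30 → USB stick 2  [load 95/95]
  20 → USB stick 1  [load 95/95]
  20 → USB stick 3  [load 85/95]
  20 → USB stick 4  [load 80/95]
  20 → USB stick 5  [load 80/95]
  20 → USB stick 6 (new)  [load 20/95]
  15 → USB stick 4  [load 95/95]
  10 → USB stick 3  [load 95/95]
6 USB sticks opened.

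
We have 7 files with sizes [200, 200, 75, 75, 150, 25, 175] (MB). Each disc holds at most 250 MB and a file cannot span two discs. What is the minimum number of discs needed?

4

Total = 200 + 200 + 175 + 150 + 75 + 75 + 25 = 900 MB.
Lower bound: ⌈900/250⌉ = 4 discs.
A packing using 4 discs:
  disc 1: 200 + 25 = 225
  disc 2: 200 = 200
  disc 3: 175 + 75 = 250
  disc 4: 150 + 75 = 225
This matches the lower bound, so 4 is optimal.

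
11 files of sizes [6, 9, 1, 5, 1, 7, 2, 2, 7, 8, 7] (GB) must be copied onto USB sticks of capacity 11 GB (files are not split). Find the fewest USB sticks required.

Total = 9 + 8 + 7 + 7 + 7 + 6 + 5 + 2 + 2 + 1 + 1 = 55 GB.
Lower bound: ⌈55/11⌉ = 5 USB sticks.
Also, 6 files each exceed 11/2 GB, and no two of those can share a USB stick, so at least 6 USB sticks are needed.
A packing using 6 USB sticks:
  USB stick 1: 9 + 2 = 11
  USB stick 2: 8 + 2 + 1 = 11
  USB stick 3: 7 + 1 = 8
  USB stick 4: 7 = 7
  USB stick 5: 7 = 7
  USB stick 6: 6 + 5 = 11
This matches the lower bound, so 6 is optimal.

6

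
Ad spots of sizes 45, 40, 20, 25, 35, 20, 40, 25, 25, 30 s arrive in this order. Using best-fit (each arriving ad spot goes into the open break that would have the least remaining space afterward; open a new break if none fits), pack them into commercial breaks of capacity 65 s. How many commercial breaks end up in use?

5

  45 → break 1 (new)  [load 45/65]
  40 → break 2 (new)  [load 40/65]
  20 → break 1  [load 65/65]
  25 → break 2  [load 65/65]
  35 → break 3 (new)  [load 35/65]
  20 → break 3  [load 55/65]
  40 → break 4 (new)  [load 40/65]
  25 → break 4  [load 65/65]
  25 → break 5 (new)  [load 25/65]
  30 → break 5  [load 55/65]
5 commercial breaks opened.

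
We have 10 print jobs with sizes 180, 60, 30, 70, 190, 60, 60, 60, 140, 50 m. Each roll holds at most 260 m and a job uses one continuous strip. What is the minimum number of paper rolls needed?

Total = 190 + 180 + 140 + 70 + 60 + 60 + 60 + 60 + 50 + 30 = 900 m.
Lower bound: ⌈900/260⌉ = 4 paper rolls.
A packing using 4 paper rolls:
  roll 1: 190 + 70 = 260
  roll 2: 180 + 60 = 240
  roll 3: 140 + 60 + 60 = 260
  roll 4: 60 + 50 + 30 = 140
This matches the lower bound, so 4 is optimal.

4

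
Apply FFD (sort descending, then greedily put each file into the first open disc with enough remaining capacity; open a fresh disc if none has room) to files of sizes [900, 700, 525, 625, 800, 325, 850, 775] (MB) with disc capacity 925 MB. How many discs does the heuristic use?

Sorted descending: 900, 850, 800, 775, 700, 625, 525, 325.
  900 → disc 1 (new)  [load 900/925]
  850 → disc 2 (new)  [load 850/925]
  800 → disc 3 (new)  [load 800/925]
  775 → disc 4 (new)  [load 775/925]
  700 → disc 5 (new)  [load 700/925]
  625 → disc 6 (new)  [load 625/925]
  525 → disc 7 (new)  [load 525/925]
  325 → disc 7  [load 850/925]
7 discs opened.

7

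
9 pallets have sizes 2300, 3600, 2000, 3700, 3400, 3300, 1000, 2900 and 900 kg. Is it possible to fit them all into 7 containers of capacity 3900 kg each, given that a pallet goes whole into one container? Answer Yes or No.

A valid assignment using 7 containers:
  container 1: 3700 = 3700
  container 2: 3600 = 3600
  container 3: 3400 = 3400
  container 4: 3300 = 3300
  container 5: 2900 + 1000 = 3900
  container 6: 2300 + 900 = 3200
  container 7: 2000 = 2000
Every load is within 3900 kg, so 7 containers suffice.

Yes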